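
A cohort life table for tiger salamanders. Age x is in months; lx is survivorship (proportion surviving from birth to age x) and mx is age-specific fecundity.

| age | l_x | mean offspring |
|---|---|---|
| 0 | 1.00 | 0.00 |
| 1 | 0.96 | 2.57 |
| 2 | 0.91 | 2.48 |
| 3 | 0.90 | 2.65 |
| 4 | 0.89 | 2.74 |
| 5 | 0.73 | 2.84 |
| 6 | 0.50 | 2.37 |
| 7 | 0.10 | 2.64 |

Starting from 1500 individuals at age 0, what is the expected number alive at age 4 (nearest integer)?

1335

Expected survivors = N0 · l_4 = 1500 × 0.89 = 1335 → 1335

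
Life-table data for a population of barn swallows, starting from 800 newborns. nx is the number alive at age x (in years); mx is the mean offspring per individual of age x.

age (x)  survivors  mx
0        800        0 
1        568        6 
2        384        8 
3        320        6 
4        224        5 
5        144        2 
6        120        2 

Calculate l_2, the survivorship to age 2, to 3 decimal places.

l_2 = n_2/n_0 = 384/800 = 0.48 → 0.480

0.480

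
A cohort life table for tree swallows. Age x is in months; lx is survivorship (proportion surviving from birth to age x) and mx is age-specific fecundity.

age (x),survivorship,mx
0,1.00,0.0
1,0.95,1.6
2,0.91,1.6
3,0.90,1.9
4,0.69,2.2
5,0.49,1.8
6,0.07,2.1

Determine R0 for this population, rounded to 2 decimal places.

lx·mx by age: 0, 1.52, 1.456, 1.71, 1.518, 0.882, 0.147
R0 = Σ lx·mx = 7.233 → 7.23

7.23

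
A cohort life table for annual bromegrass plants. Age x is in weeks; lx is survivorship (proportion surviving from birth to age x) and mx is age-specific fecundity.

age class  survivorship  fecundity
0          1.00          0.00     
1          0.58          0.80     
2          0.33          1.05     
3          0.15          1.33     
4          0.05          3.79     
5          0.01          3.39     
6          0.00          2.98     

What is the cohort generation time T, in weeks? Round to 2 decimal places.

2.18

lx·mx: 0, 0.464, 0.3465, 0.1995, 0.1895, 0.0339, 0 → R0 = 1.2334
x·lx·mx: 0, 0.464, 0.693, 0.5985, 0.758, 0.1695, 0 → Σ = 2.683
T = 2.683 / 1.2334 = 2.175288… → 2.18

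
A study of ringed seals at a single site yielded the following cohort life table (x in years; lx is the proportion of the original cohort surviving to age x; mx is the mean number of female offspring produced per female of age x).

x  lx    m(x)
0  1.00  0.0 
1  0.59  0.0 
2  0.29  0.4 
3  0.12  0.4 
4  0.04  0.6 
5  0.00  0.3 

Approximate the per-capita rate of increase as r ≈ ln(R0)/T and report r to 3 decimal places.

-0.666

R0 = Σ lx·mx = 0 + 0 + 0.116 + 0.048 + 0.024 + 0 = 0.188
Σ x·lx·mx = 0.472; T = 0.472/0.188 = 2.51064…
r ≈ ln(R0)/T = ln(0.188)/2.51064… = -0.66569… → -0.666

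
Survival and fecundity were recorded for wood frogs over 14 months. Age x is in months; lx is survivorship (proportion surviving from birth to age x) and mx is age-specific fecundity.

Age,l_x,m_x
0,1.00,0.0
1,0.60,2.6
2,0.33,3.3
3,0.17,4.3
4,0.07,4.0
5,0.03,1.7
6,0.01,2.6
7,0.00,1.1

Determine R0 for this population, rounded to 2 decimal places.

3.74

lx·mx by age: 0, 1.56, 1.089, 0.731, 0.28, 0.051, 0.026, 0
R0 = Σ lx·mx = 3.737 → 3.74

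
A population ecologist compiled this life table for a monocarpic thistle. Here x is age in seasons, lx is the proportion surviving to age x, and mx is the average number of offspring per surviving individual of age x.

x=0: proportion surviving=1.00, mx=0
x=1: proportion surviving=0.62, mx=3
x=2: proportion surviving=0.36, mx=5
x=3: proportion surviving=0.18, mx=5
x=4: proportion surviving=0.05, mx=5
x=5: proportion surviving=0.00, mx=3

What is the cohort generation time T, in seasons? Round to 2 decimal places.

lx·mx: 0, 1.86, 1.8, 0.9, 0.25, 0 → R0 = 4.81
x·lx·mx: 0, 1.86, 3.6, 2.7, 1, 0 → Σ = 9.16
T = 9.16 / 4.81 = 1.904366… → 1.90

1.90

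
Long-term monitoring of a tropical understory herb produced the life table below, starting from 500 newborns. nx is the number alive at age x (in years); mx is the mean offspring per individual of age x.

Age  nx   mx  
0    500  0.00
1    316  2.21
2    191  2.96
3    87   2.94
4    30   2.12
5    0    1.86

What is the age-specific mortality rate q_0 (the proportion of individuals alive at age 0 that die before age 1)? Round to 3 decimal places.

lx = nx/n0 = nx/500: 1, 0.632, 0.382, 0.174, 0.06, 0
q_0 = (l_0 − l_1) / l_0 = (1 − 0.632) / 1
     = 0.368 / 1 = 0.368 → 0.368

0.368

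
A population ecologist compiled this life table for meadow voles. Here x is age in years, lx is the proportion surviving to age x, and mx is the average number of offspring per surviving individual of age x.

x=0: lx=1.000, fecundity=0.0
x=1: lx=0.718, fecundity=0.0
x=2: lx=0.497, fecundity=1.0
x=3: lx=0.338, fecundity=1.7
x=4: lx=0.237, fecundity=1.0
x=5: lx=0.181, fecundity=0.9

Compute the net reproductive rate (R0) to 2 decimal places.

lx·mx by age: 0, 0, 0.497, 0.5746, 0.237, 0.1629
R0 = Σ lx·mx = 1.4715 → 1.47

1.47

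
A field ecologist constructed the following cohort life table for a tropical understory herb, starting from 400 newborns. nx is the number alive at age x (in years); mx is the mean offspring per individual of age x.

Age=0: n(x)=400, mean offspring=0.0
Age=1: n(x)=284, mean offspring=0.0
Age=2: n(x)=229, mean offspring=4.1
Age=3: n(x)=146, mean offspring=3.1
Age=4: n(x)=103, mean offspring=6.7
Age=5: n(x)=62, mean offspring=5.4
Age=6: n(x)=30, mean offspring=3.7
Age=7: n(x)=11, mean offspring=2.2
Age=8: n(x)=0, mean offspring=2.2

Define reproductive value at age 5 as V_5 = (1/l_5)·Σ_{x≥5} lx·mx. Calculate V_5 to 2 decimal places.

7.58

lx = nx/n0 = nx/400: 1, 0.71, 0.5725, 0.365, 0.2575, 0.155, 0.075, 0.0275, 0
lx·mx for x ≥ 5: 0.837, 0.2775, 0.0605, 0 → sum = 1.175
V_5 = 1.175 / l_5 = 1.175 / 0.155 = 7.580645… → 7.58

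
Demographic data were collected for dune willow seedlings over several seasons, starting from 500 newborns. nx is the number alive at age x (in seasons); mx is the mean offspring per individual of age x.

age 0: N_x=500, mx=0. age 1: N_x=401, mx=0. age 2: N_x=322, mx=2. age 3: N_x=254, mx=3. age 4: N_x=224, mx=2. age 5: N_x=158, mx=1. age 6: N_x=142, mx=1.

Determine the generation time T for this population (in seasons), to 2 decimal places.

3.25

lx = nx/n0 = nx/500: 1, 0.802, 0.644, 0.508, 0.448, 0.316, 0.284
lx·mx: 0, 0, 1.288, 1.524, 0.896, 0.316, 0.284 → R0 = 4.308
x·lx·mx: 0, 0, 2.576, 4.572, 3.584, 1.58, 1.704 → Σ = 14.016
T = 14.016 / 4.308 = 3.253482… → 3.25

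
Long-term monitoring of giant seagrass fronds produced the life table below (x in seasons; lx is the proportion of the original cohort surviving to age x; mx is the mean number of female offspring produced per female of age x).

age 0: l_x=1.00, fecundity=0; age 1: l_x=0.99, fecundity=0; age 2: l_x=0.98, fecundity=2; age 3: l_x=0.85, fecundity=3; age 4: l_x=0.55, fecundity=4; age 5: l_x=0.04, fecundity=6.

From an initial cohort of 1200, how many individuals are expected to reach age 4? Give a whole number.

Expected survivors = N0 · l_4 = 1200 × 0.55 = 660 → 660

660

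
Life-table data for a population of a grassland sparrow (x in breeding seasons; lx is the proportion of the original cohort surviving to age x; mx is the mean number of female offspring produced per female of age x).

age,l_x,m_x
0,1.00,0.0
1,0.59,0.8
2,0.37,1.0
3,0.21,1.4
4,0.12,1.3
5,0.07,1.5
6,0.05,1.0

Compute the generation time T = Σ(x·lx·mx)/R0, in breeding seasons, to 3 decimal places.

lx·mx: 0, 0.472, 0.37, 0.294, 0.156, 0.105, 0.05 → R0 = 1.447
x·lx·mx: 0, 0.472, 0.74, 0.882, 0.624, 0.525, 0.3 → Σ = 3.543
T = 3.543 / 1.447 = 2.448514… → 2.449

2.449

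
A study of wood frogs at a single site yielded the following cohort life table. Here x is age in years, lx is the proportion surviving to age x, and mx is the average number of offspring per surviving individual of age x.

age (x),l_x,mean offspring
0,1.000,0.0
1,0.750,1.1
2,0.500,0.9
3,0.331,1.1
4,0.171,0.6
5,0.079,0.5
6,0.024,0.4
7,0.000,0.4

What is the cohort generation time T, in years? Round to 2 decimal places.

1.94

lx·mx: 0, 0.825, 0.45, 0.3641, 0.1026, 0.0395, 0.0096, 0 → R0 = 1.7908
x·lx·mx: 0, 0.825, 0.9, 1.0923, 0.4104, 0.1975, 0.0576, 0 → Σ = 3.4828
T = 3.4828 / 1.7908 = 1.944829… → 1.94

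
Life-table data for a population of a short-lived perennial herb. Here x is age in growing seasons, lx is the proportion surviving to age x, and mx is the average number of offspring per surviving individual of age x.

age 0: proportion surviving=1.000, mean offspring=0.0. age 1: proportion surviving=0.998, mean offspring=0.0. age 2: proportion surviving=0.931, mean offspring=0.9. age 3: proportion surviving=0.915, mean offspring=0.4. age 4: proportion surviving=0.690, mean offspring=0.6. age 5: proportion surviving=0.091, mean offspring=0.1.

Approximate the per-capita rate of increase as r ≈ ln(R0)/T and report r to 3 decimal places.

0.177

R0 = Σ lx·mx = 0 + 0 + 0.8379 + 0.366 + 0.414 + 0.0091 = 1.627
Σ x·lx·mx = 4.4753; T = 4.4753/1.627 = 2.75065…
r ≈ ln(R0)/T = ln(1.627)/2.75065… = 0.17695… → 0.177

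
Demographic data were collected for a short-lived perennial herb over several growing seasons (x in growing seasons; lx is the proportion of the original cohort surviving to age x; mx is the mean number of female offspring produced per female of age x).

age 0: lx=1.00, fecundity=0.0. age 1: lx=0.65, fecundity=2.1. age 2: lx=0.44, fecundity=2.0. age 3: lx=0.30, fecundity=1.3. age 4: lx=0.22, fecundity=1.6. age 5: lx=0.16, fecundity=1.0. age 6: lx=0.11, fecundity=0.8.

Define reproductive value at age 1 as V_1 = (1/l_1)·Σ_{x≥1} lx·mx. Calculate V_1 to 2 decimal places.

4.98

lx·mx for x ≥ 1: 1.365, 0.88, 0.39, 0.352, 0.16, 0.088 → sum = 3.235
V_1 = 3.235 / l_1 = 3.235 / 0.65 = 4.976923… → 4.98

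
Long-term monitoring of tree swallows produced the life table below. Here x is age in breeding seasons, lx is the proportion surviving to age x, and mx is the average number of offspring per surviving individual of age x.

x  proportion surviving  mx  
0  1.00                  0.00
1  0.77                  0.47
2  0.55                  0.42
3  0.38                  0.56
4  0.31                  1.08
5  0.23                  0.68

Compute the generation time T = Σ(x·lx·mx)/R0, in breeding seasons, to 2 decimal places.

2.76

lx·mx: 0, 0.3619, 0.231, 0.2128, 0.3348, 0.1564 → R0 = 1.2969
x·lx·mx: 0, 0.3619, 0.462, 0.6384, 1.3392, 0.782 → Σ = 3.5835
T = 3.5835 / 1.2969 = 2.763127… → 2.76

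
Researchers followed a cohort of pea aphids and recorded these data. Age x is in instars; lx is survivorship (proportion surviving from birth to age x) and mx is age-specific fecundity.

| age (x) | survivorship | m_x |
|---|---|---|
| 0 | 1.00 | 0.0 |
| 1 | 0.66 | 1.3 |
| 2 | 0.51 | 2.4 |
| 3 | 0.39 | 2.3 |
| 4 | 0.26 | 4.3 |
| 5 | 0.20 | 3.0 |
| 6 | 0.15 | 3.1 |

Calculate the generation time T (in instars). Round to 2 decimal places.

3.15

lx·mx: 0, 0.858, 1.224, 0.897, 1.118, 0.6, 0.465 → R0 = 5.162
x·lx·mx: 0, 0.858, 2.448, 2.691, 4.472, 3, 2.79 → Σ = 16.259
T = 16.259 / 5.162 = 3.149748… → 3.15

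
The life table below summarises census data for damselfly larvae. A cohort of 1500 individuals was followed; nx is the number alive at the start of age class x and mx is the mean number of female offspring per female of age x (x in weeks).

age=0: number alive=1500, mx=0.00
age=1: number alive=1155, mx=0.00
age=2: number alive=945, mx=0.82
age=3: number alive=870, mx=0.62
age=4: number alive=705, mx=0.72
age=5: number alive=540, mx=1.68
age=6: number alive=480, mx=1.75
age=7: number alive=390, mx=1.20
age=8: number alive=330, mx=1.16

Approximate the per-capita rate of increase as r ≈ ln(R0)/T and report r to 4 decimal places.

0.2262

lx = nx/n0 = nx/1500: 1, 0.77, 0.63, 0.58, 0.47, 0.36, 0.32, 0.26, 0.22
R0 = Σ lx·mx = 0 + 0 + 0.5166 + 0.3596 + 0.3384 + 0.6048 + 0.56 + 0.312 + 0.2552 = 2.9466
Σ x·lx·mx = 14.0752; T = 14.0752/2.9466 = 4.77676…
r ≈ ln(R0)/T = ln(2.9466)/4.77676… = 0.226231… → 0.2262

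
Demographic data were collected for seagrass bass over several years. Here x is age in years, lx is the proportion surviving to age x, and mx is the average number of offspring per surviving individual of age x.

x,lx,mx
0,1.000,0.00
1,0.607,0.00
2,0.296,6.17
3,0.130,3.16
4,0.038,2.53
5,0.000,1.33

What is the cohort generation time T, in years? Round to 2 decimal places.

2.26

lx·mx: 0, 0, 1.82632, 0.4108, 0.09614, 0 → R0 = 2.33326
x·lx·mx: 0, 0, 3.65264, 1.2324, 0.38456, 0 → Σ = 5.2696
T = 5.2696 / 2.33326 = 2.258471… → 2.26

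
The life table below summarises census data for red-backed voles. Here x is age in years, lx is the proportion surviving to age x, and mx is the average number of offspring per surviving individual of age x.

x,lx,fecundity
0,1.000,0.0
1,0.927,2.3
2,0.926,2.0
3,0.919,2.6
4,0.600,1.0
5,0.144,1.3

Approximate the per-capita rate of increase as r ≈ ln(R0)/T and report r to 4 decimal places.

R0 = Σ lx·mx = 0 + 2.1321 + 1.852 + 2.3894 + 0.6 + 0.1872 = 7.1607
Σ x·lx·mx = 16.3403; T = 16.3403/7.1607 = 2.28194…
r ≈ ln(R0)/T = ln(7.1607)/2.28194… = 0.86269… → 0.8627

0.8627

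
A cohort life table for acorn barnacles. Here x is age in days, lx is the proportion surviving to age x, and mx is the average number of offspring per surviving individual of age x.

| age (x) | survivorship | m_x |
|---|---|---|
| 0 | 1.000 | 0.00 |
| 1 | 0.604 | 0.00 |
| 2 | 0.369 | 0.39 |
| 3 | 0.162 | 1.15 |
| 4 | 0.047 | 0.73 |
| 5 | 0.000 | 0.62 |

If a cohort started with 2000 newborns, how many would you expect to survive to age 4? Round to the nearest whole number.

Expected survivors = N0 · l_4 = 2000 × 0.047 = 94 → 94

94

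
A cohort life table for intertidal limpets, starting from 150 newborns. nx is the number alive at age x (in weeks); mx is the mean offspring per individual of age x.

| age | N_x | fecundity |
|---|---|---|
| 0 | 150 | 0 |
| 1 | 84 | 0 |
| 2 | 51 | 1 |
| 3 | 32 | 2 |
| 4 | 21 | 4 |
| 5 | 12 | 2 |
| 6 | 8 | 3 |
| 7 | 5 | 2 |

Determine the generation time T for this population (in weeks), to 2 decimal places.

lx = nx/n0 = nx/150: 1, 0.56, 0.34, 0.21333…, 0.14, 0.08, 0.05333…, 0.03333…
lx·mx: 0, 0, 0.34, 0.426667…, 0.56, 0.16, 0.16…, 0.066667… → R0 = 1.713333…
x·lx·mx: 0, 0, 0.68, 1.28…, 2.24, 0.8, 0.96…, 0.466667… → Σ = 6.426667…
T = 6.426667… / 1.713333… = 3.750973… → 3.75

3.75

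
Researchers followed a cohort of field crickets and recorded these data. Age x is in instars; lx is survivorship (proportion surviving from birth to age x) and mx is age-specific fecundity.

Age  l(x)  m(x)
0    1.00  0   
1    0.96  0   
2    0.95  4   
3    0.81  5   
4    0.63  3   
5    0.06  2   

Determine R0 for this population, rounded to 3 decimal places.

9.860

lx·mx by age: 0, 0, 3.8, 4.05, 1.89, 0.12
R0 = Σ lx·mx = 9.86 → 9.860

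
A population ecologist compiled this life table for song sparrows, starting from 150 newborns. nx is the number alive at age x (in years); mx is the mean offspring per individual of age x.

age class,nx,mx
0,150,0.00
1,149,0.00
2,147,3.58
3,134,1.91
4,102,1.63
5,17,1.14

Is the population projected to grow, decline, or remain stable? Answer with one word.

growing

lx = nx/n0 = nx/150: 1, 0.99333…, 0.98, 0.89333…, 0.68, 0.11333…
R0 = Σ lx·mx = 0 + 0 + 3.5084 + 1.706267… + 1.1084 + 0.1292… = 6.452267…
R0 > 1, so the population is growing.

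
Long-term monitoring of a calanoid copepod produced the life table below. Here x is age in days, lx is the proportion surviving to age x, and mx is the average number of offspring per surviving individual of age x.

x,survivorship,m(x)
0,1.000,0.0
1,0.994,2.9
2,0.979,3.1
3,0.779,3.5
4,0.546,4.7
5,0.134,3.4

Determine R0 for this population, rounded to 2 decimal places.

lx·mx by age: 0, 2.8826, 3.0349, 2.7265, 2.5662, 0.4556
R0 = Σ lx·mx = 11.6658 → 11.67

11.67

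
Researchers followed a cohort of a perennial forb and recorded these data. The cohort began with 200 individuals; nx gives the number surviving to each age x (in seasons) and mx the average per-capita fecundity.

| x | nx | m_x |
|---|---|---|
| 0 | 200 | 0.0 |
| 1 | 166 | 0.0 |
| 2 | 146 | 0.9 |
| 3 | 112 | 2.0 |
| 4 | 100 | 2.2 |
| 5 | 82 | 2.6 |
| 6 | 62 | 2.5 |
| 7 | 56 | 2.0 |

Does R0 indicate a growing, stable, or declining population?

lx = nx/n0 = nx/200: 1, 0.83, 0.73, 0.56, 0.5, 0.41, 0.31, 0.28
R0 = Σ lx·mx = 0 + 0 + 0.657 + 1.12 + 1.1 + 1.066 + 0.775 + 0.56 = 5.278
R0 > 1, so the population is growing.

growing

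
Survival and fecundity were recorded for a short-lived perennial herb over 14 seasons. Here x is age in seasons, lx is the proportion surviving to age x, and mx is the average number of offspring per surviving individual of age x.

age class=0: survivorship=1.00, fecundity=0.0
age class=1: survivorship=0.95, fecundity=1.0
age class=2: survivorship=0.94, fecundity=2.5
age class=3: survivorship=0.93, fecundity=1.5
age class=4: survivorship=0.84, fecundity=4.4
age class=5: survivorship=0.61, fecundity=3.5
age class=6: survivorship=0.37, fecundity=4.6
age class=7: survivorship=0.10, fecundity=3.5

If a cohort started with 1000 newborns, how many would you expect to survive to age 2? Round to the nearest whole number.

940

Expected survivors = N0 · l_2 = 1000 × 0.94 = 940 → 940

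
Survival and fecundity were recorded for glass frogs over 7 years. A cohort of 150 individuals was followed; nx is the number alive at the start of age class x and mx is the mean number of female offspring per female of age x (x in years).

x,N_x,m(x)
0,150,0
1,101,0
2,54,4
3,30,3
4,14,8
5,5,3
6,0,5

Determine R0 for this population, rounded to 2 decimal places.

2.89

lx = nx/n0 = nx/150: 1, 0.67333…, 0.36, 0.2, 0.09333…, 0.03333…, 0
lx·mx by age: 0, 0, 1.44, 0.6, 0.746667…, 0.1…, 0
R0 = Σ lx·mx = 2.886667… → 2.89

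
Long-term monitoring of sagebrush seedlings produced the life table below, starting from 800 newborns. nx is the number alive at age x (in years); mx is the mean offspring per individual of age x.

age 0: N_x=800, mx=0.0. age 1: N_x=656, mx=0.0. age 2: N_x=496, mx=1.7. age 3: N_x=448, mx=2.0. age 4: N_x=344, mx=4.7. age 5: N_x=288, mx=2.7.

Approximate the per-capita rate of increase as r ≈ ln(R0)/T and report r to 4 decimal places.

0.4609

lx = nx/n0 = nx/800: 1, 0.82, 0.62, 0.56, 0.43, 0.36
R0 = Σ lx·mx = 0 + 0 + 1.054 + 1.12 + 2.021 + 0.972 = 5.167
Σ x·lx·mx = 18.412; T = 18.412/5.167 = 3.56338…
r ≈ ln(R0)/T = ln(5.167)/3.56338… = 0.46088… → 0.4609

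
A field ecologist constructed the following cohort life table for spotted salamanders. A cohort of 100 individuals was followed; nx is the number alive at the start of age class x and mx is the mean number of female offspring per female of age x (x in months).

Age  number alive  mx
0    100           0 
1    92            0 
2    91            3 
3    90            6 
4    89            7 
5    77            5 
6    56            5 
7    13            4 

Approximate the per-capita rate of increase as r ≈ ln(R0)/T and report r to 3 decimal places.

lx = nx/n0 = nx/100: 1, 0.92, 0.91, 0.9, 0.89, 0.77, 0.56, 0.13
R0 = Σ lx·mx = 0 + 0 + 2.73 + 5.4 + 6.23 + 3.85 + 2.8 + 0.52 = 21.53
Σ x·lx·mx = 86.27; T = 86.27/21.53 = 4.00697…
r ≈ ln(R0)/T = ln(21.53)/4.00697… = 0.76603… → 0.766

0.766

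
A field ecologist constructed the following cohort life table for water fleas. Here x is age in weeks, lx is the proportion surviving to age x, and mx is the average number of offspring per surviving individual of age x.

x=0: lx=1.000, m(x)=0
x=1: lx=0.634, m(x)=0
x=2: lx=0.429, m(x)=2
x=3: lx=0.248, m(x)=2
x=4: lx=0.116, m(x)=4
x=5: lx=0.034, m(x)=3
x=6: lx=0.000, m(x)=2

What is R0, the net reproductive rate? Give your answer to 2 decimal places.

1.92

lx·mx by age: 0, 0, 0.858, 0.496, 0.464, 0.102, 0
R0 = Σ lx·mx = 1.92 → 1.92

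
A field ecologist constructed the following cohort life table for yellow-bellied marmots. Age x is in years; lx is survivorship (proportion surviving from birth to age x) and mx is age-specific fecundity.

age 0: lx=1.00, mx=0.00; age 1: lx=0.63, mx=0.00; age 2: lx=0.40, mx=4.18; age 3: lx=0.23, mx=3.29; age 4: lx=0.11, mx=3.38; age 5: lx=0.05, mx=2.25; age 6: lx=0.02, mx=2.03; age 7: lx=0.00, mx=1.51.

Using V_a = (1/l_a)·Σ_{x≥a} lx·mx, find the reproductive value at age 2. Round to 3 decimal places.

7.384

lx·mx for x ≥ 2: 1.672, 0.7567, 0.3718, 0.1125, 0.0406, 0 → sum = 2.9536
V_2 = 2.9536 / l_2 = 2.9536 / 0.4 = 7.384 → 7.384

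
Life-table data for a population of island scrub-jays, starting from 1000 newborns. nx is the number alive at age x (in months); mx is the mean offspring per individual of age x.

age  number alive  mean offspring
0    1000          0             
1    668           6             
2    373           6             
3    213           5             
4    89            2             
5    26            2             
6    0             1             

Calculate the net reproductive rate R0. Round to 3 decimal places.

lx = nx/n0 = nx/1000: 1, 0.668, 0.373, 0.213, 0.089, 0.026, 0
lx·mx by age: 0, 4.008, 2.238, 1.065, 0.178, 0.052, 0
R0 = Σ lx·mx = 7.541 → 7.541

7.541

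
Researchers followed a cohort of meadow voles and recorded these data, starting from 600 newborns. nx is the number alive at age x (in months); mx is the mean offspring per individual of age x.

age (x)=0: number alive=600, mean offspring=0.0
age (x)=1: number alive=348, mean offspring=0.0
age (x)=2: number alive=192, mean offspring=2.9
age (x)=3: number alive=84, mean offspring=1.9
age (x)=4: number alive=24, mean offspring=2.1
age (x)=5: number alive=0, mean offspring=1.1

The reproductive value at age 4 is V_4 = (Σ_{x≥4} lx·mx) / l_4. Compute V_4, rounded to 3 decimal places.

2.100

lx = nx/n0 = nx/600: 1, 0.58, 0.32, 0.14, 0.04, 0
lx·mx for x ≥ 4: 0.084, 0 → sum = 0.084
V_4 = 0.084 / l_4 = 0.084 / 0.04 = 2.1 → 2.100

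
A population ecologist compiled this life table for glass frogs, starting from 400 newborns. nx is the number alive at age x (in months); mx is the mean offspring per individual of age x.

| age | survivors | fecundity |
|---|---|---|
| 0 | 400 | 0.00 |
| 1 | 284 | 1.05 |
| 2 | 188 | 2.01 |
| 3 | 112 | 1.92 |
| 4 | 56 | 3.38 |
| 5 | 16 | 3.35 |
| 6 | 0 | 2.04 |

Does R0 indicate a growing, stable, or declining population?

lx = nx/n0 = nx/400: 1, 0.71, 0.47, 0.28, 0.14, 0.04, 0
R0 = Σ lx·mx = 0 + 0.7455 + 0.9447 + 0.5376 + 0.4732 + 0.134 + 0 = 2.835
R0 > 1, so the population is growing.

growing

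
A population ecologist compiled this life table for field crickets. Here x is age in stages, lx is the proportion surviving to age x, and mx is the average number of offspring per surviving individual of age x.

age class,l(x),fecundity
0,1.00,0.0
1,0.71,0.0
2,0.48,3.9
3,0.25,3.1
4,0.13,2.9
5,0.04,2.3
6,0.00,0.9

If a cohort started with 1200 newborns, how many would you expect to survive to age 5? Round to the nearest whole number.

Expected survivors = N0 · l_5 = 1200 × 0.04 = 48 → 48

48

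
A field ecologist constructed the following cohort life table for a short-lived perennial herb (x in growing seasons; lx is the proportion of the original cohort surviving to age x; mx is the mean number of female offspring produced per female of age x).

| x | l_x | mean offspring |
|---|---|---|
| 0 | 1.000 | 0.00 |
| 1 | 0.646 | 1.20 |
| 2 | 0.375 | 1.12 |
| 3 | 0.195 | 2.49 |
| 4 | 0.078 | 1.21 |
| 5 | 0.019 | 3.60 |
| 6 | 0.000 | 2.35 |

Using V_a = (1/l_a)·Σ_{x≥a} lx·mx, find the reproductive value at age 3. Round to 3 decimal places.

3.325

lx·mx for x ≥ 3: 0.48555, 0.09438, 0.0684, 0 → sum = 0.64833
V_3 = 0.64833 / l_3 = 0.64833 / 0.195 = 3.324769… → 3.325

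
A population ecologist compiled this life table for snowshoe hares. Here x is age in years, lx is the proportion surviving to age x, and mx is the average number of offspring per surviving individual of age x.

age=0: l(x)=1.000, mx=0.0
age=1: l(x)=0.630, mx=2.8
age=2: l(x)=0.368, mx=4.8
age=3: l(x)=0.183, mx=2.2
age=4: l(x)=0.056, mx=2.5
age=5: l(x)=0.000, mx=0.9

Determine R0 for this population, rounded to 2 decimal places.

lx·mx by age: 0, 1.764, 1.7664, 0.4026, 0.14, 0
R0 = Σ lx·mx = 4.073 → 4.07

4.07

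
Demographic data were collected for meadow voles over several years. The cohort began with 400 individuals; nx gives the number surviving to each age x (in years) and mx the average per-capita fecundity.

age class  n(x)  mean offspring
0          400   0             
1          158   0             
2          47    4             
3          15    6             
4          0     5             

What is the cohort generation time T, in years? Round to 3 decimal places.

lx = nx/n0 = nx/400: 1, 0.395, 0.1175, 0.0375, 0
lx·mx: 0, 0, 0.47, 0.225, 0 → R0 = 0.695
x·lx·mx: 0, 0, 0.94, 0.675, 0 → Σ = 1.615
T = 1.615 / 0.695 = 2.323741… → 2.324

2.324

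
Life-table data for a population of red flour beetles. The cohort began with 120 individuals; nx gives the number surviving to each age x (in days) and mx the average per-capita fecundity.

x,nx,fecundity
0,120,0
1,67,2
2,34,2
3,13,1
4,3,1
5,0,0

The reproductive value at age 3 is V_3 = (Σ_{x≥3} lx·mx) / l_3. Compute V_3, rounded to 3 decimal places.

lx = nx/n0 = nx/120: 1, 0.55833…, 0.28333…, 0.10833…, 0.025, 0
lx·mx for x ≥ 3: 0.108333…, 0.025, 0 → sum = 0.133333…
V_3 = 0.133333… / l_3 = 0.133333… / 0.108333… = 1.230769… → 1.231

1.231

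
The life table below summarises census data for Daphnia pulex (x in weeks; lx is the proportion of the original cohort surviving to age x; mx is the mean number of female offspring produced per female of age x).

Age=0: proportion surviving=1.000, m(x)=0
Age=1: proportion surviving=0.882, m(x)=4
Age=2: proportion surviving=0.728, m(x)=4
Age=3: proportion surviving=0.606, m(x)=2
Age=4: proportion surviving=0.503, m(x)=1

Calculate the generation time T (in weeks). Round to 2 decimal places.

1.84

lx·mx: 0, 3.528, 2.912, 1.212, 0.503 → R0 = 8.155
x·lx·mx: 0, 3.528, 5.824, 3.636, 2.012 → Σ = 15
T = 15 / 8.155 = 1.839362… → 1.84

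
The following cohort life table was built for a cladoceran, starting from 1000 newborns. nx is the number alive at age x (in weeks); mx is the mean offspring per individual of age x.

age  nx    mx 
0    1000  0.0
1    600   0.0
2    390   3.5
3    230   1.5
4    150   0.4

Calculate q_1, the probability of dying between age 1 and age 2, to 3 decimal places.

0.350

lx = nx/n0 = nx/1000: 1, 0.6, 0.39, 0.23, 0.15
q_1 = (l_1 − l_2) / l_1 = (0.6 − 0.39) / 0.6
     = 0.21 / 0.6 = 0.35 → 0.350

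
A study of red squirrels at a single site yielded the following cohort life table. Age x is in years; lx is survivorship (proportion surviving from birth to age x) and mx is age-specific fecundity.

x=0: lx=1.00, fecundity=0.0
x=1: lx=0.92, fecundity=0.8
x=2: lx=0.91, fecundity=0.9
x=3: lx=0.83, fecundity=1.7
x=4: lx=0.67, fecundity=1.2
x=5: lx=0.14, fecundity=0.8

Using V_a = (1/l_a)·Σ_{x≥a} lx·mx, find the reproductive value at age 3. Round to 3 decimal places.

lx·mx for x ≥ 3: 1.411, 0.804, 0.112 → sum = 2.327
V_3 = 2.327 / l_3 = 2.327 / 0.83 = 2.803614… → 2.804

2.804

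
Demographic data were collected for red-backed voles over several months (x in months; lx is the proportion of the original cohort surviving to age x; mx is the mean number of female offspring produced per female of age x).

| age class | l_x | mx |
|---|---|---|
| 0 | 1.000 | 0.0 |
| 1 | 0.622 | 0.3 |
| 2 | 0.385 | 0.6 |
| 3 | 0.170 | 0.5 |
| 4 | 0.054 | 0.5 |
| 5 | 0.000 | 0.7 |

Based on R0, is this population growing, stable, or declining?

declining

R0 = Σ lx·mx = 0 + 0.1866 + 0.231 + 0.085 + 0.027 + 0 = 0.5296
R0 < 1, so the population is declining.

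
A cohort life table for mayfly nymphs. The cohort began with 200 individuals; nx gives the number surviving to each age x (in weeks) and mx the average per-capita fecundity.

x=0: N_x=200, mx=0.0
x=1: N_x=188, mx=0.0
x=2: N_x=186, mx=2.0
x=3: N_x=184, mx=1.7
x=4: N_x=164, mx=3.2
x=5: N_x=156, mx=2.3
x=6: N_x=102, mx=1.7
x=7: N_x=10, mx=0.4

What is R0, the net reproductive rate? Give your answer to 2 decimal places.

8.73

lx = nx/n0 = nx/200: 1, 0.94, 0.93, 0.92, 0.82, 0.78, 0.51, 0.05
lx·mx by age: 0, 0, 1.86, 1.564, 2.624, 1.794, 0.867, 0.02
R0 = Σ lx·mx = 8.729 → 8.73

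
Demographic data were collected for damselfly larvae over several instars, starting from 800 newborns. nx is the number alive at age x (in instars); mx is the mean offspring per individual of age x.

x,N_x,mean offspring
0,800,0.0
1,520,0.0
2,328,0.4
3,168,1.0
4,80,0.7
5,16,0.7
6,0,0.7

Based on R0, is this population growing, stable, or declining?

declining

lx = nx/n0 = nx/800: 1, 0.65, 0.41, 0.21, 0.1, 0.02, 0
R0 = Σ lx·mx = 0 + 0 + 0.164 + 0.21 + 0.07 + 0.014 + 0 = 0.458
R0 < 1, so the population is declining.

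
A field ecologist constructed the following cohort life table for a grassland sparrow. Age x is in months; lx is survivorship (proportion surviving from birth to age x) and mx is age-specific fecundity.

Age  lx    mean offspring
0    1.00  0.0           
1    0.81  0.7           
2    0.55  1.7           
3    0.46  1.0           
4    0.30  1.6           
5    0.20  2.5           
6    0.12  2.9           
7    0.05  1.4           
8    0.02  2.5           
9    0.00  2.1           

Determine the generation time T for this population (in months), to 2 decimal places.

lx·mx: 0, 0.567, 0.935, 0.46, 0.48, 0.5, 0.348, 0.07, 0.05, 0 → R0 = 3.41
x·lx·mx: 0, 0.567, 1.87, 1.38, 1.92, 2.5, 2.088, 0.49, 0.4, 0 → Σ = 11.215
T = 11.215 / 3.41 = 3.288856… → 3.29

3.29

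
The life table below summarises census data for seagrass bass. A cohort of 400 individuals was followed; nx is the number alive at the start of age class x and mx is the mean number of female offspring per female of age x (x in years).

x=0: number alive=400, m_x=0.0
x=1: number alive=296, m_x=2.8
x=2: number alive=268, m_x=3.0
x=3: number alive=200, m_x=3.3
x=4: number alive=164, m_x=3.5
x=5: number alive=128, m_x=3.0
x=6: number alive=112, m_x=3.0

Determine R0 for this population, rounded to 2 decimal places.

lx = nx/n0 = nx/400: 1, 0.74, 0.67, 0.5, 0.41, 0.32, 0.28
lx·mx by age: 0, 2.072, 2.01, 1.65, 1.435, 0.96, 0.84
R0 = Σ lx·mx = 8.967 → 8.97

8.97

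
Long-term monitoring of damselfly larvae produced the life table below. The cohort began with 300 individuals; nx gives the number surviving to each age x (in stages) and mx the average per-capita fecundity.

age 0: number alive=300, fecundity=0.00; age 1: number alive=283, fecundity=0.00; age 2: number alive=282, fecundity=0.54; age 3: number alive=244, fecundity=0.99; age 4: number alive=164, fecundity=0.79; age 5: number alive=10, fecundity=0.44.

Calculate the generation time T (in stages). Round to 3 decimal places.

2.974

lx = nx/n0 = nx/300: 1, 0.94333…, 0.94, 0.81333…, 0.54667…, 0.03333…
lx·mx: 0, 0, 0.5076, 0.8052…, 0.431867…, 0.014667… → R0 = 1.759333…
x·lx·mx: 0, 0, 1.0152, 2.4156…, 1.727467…, 0.073333… → Σ = 5.2316…
T = 5.2316… / 1.759333… = 2.973626… → 2.974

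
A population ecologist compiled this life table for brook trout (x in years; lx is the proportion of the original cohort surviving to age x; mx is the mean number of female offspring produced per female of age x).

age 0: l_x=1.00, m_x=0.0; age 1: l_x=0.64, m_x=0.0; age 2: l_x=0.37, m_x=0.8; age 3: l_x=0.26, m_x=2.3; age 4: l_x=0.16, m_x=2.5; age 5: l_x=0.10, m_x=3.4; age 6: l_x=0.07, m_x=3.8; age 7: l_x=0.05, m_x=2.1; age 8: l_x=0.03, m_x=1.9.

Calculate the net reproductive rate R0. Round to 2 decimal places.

lx·mx by age: 0, 0, 0.296, 0.598, 0.4, 0.34, 0.266, 0.105, 0.057
R0 = Σ lx·mx = 2.062 → 2.06

2.06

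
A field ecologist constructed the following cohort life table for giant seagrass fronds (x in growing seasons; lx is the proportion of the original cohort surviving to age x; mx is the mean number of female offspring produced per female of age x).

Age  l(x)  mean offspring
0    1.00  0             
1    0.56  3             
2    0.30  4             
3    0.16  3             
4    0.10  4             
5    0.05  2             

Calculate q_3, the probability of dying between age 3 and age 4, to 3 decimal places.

q_3 = (l_3 − l_4) / l_3 = (0.16 − 0.1) / 0.16
     = 0.06 / 0.16 = 0.375 → 0.375

0.375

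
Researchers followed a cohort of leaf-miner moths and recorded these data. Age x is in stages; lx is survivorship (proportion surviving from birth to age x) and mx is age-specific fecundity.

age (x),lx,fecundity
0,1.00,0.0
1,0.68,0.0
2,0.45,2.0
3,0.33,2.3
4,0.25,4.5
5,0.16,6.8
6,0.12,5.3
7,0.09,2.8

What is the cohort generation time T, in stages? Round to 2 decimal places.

4.12

lx·mx: 0, 0, 0.9, 0.759, 1.125, 1.088, 0.636, 0.252 → R0 = 4.76
x·lx·mx: 0, 0, 1.8, 2.277, 4.5, 5.44, 3.816, 1.764 → Σ = 19.597
T = 19.597 / 4.76 = 4.117017… → 4.12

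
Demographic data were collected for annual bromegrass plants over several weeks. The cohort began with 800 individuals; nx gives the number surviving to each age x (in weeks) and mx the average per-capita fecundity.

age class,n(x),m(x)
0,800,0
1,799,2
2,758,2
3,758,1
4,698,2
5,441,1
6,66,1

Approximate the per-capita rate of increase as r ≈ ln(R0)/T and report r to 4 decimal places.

lx = nx/n0 = nx/800: 1, 0.99875, 0.9475, 0.9475, 0.8725, 0.55125, 0.0825
R0 = Σ lx·mx = 0 + 1.9975 + 1.895 + 0.9475 + 1.745 + 0.55125 + 0.0825 = 7.21875
Σ x·lx·mx = 18.86125; T = 18.86125/7.21875 = 2.61281…
r ≈ ln(R0)/T = ln(7.21875)/2.61281… = 0.756534… → 0.7565

0.7565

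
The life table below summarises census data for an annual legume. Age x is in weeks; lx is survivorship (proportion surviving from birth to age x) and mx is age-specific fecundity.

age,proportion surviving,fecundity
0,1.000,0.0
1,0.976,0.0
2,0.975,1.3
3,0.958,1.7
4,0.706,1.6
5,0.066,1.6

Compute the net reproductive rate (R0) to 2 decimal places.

4.13

lx·mx by age: 0, 0, 1.2675, 1.6286, 1.1296, 0.1056
R0 = Σ lx·mx = 4.1313 → 4.13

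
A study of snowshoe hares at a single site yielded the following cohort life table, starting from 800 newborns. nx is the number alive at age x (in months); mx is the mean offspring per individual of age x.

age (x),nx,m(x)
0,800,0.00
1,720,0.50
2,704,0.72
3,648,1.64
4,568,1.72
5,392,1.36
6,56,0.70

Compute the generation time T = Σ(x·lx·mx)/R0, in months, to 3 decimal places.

3.268

lx = nx/n0 = nx/800: 1, 0.9, 0.88, 0.81, 0.71, 0.49, 0.07
lx·mx: 0, 0.45, 0.6336, 1.3284, 1.2212, 0.6664, 0.049 → R0 = 4.3486
x·lx·mx: 0, 0.45, 1.2672, 3.9852, 4.8848, 3.332, 0.294 → Σ = 14.2132
T = 14.2132 / 4.3486 = 3.268454… → 3.268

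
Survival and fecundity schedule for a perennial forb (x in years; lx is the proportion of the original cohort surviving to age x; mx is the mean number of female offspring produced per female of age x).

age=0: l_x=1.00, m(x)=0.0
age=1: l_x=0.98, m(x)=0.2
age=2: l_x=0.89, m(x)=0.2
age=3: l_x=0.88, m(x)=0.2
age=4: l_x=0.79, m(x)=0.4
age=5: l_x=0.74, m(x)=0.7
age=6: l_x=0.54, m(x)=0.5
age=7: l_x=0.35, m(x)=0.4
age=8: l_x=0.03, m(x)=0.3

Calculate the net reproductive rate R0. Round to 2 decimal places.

1.80

lx·mx by age: 0, 0.196, 0.178, 0.176, 0.316, 0.518, 0.27, 0.14, 0.009
R0 = Σ lx·mx = 1.803 → 1.80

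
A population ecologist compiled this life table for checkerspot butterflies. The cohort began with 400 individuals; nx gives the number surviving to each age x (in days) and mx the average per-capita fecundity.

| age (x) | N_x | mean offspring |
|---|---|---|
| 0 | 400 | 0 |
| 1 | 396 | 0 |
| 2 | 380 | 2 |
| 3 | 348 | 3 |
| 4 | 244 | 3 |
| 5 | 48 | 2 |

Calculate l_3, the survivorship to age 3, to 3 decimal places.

l_3 = n_3/n_0 = 348/400 = 0.87 → 0.870

0.870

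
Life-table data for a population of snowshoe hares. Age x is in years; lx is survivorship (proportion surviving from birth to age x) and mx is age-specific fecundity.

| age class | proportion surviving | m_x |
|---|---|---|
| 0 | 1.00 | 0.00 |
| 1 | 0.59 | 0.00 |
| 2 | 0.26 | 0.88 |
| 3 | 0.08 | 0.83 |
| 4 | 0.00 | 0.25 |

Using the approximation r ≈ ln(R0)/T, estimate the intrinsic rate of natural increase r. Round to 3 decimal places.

-0.548

R0 = Σ lx·mx = 0 + 0 + 0.2288 + 0.0664 + 0 = 0.2952
Σ x·lx·mx = 0.6568; T = 0.6568/0.2952 = 2.22493…
r ≈ ln(R0)/T = ln(0.2952)/2.22493… = -0.54838… → -0.548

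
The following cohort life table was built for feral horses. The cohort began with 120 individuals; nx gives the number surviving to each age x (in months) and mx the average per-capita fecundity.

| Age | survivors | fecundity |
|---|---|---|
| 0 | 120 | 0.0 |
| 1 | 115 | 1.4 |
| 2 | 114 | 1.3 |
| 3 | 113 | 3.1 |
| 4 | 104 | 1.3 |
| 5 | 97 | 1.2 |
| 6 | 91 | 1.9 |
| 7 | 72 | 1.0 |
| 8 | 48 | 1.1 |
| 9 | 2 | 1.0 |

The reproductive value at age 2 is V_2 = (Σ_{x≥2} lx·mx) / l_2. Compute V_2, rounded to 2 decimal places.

9.21

lx = nx/n0 = nx/120: 1, 0.95833…, 0.95, 0.94167…, 0.86667…, 0.80833…, 0.75833…, 0.6, 0.4, 0.01667…
lx·mx for x ≥ 2: 1.235, 2.919167…, 1.126667…, 0.97…, 1.440833…, 0.6, 0.44, 0.016667… → sum = 8.748333…
V_2 = 8.748333… / l_2 = 8.748333… / 0.95 = 9.208772… → 9.21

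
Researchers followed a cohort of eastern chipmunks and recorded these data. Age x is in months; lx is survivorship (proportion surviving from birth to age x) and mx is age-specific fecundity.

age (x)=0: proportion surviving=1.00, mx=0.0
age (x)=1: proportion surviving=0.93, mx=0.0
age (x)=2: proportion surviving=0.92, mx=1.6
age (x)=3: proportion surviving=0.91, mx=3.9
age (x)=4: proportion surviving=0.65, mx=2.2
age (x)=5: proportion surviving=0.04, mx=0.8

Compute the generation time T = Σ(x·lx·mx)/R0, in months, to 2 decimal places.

lx·mx: 0, 0, 1.472, 3.549, 1.43, 0.032 → R0 = 6.483
x·lx·mx: 0, 0, 2.944, 10.647, 5.72, 0.16 → Σ = 19.471
T = 19.471 / 6.483 = 3.003393… → 3.00

3.00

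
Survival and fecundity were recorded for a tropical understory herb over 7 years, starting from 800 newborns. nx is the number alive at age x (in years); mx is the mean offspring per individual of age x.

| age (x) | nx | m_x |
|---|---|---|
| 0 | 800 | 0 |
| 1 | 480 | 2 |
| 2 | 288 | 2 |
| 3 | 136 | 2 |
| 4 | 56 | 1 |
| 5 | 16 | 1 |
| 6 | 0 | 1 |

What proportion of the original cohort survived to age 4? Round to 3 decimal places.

0.070

l_4 = n_4/n_0 = 56/800 = 0.07 → 0.070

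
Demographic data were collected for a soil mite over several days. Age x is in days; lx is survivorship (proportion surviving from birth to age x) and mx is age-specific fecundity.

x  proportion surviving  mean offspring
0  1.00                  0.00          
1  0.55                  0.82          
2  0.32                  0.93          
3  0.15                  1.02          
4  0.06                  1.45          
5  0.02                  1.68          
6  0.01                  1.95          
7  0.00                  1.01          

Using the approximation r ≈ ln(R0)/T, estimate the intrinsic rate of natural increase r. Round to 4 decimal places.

R0 = Σ lx·mx = 0 + 0.451 + 0.2976 + 0.153 + 0.087 + 0.0336 + 0.0195 + 0 = 1.0417
Σ x·lx·mx = 2.1382; T = 2.1382/1.0417 = 2.05261…
r ≈ ln(R0)/T = ln(1.0417)/2.05261… = 0.019903… → 0.0199

0.0199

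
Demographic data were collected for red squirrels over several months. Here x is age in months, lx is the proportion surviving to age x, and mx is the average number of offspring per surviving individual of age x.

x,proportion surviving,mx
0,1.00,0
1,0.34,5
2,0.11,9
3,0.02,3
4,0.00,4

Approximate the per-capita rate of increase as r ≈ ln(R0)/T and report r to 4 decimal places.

0.7207

R0 = Σ lx·mx = 0 + 1.7 + 0.99 + 0.06 + 0 = 2.75
Σ x·lx·mx = 3.86; T = 3.86/2.75 = 1.40364…
r ≈ ln(R0)/T = ln(2.75)/1.40364… = 0.7207… → 0.7207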